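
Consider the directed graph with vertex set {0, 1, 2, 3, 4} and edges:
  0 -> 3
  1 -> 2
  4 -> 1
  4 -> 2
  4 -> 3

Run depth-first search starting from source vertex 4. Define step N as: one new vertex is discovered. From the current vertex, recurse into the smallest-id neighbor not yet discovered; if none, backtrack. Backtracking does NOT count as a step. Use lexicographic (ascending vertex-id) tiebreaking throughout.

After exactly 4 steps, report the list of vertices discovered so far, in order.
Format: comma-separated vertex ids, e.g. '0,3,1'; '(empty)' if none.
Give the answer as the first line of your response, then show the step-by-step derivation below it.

4,1,2,3

step 1: discover 4; path=4; order=4
step 2: discover 1; path=4>1; order=4,1
step 3: discover 2; path=4>1>2; order=4,1,2
step 4: discover 3; path=4>3; order=4,1,2,3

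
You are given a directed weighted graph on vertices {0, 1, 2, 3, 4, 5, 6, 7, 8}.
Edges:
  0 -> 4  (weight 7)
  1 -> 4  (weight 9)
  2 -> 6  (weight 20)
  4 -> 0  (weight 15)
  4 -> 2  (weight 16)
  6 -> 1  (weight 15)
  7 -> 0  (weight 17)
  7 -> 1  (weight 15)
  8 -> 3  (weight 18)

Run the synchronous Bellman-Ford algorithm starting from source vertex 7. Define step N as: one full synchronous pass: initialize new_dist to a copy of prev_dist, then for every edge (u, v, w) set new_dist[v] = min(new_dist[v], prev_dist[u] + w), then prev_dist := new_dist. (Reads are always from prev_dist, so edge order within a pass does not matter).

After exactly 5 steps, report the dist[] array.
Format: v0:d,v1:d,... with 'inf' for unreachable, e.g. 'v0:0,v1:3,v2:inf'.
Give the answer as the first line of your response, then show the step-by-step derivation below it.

v0:17,v1:15,v2:40,v3:inf,v4:24,v5:inf,v6:60,v7:0,v8:inf

step 1: dist = v0:17,v1:15,v2:inf,v3:inf,v4:inf,v5:inf,v6:inf,v7:0,v8:inf
step 2: dist = v0:17,v1:15,v2:inf,v3:inf,v4:24,v5:inf,v6:inf,v7:0,v8:inf
step 3: dist = v0:17,v1:15,v2:40,v3:inf,v4:24,v5:inf,v6:inf,v7:0,v8:inf
step 4: dist = v0:17,v1:15,v2:40,v3:inf,v4:24,v5:inf,v6:60,v7:0,v8:inf
step 5: dist = v0:17,v1:15,v2:40,v3:inf,v4:24,v5:inf,v6:60,v7:0,v8:inf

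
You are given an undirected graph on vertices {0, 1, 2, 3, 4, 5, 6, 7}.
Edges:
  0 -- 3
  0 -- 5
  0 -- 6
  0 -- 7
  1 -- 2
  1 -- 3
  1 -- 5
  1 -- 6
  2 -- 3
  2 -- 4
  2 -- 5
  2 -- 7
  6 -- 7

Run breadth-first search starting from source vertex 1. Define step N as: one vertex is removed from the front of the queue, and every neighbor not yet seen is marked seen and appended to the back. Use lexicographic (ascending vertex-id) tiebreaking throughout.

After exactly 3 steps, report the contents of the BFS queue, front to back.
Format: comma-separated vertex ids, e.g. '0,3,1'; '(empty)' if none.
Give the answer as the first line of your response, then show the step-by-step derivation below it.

5,6,4,7,0

step 1: dequeue 1; queue=[2,3,5,6]; order=1
step 2: dequeue 2; queue=[3,5,6,4,7]; order=1,2
step 3: dequeue 3; queue=[5,6,4,7,0]; order=1,2,3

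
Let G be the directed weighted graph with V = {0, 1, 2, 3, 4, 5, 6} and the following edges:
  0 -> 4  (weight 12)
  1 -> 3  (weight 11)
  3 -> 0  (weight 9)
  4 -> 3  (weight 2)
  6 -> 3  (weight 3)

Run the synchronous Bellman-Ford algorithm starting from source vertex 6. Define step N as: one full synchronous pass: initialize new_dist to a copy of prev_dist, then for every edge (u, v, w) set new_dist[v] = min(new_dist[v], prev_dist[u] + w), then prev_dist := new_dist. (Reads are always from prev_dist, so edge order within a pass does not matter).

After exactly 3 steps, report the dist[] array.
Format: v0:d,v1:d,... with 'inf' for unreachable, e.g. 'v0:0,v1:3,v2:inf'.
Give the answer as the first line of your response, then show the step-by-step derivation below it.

v0:12,v1:inf,v2:inf,v3:3,v4:24,v5:inf,v6:0

step 1: dist = v0:inf,v1:inf,v2:inf,v3:3,v4:inf,v5:inf,v6:0
step 2: dist = v0:12,v1:inf,v2:inf,v3:3,v4:inf,v5:inf,v6:0
step 3: dist = v0:12,v1:inf,v2:inf,v3:3,v4:24,v5:inf,v6:0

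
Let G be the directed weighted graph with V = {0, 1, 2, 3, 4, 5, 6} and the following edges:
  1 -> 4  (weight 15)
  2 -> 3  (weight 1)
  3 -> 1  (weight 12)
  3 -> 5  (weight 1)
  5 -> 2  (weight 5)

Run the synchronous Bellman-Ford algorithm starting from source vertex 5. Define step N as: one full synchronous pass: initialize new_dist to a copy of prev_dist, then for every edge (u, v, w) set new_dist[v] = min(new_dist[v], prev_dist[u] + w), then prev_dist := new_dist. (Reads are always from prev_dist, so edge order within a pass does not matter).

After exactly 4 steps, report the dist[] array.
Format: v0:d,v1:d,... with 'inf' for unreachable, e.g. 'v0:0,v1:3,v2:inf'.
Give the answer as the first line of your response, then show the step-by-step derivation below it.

v0:inf,v1:18,v2:5,v3:6,v4:33,v5:0,v6:inf

step 1: dist = v0:inf,v1:inf,v2:5,v3:inf,v4:inf,v5:0,v6:inf
step 2: dist = v0:inf,v1:inf,v2:5,v3:6,v4:inf,v5:0,v6:inf
step 3: dist = v0:inf,v1:18,v2:5,v3:6,v4:inf,v5:0,v6:inf
step 4: dist = v0:inf,v1:18,v2:5,v3:6,v4:33,v5:0,v6:inf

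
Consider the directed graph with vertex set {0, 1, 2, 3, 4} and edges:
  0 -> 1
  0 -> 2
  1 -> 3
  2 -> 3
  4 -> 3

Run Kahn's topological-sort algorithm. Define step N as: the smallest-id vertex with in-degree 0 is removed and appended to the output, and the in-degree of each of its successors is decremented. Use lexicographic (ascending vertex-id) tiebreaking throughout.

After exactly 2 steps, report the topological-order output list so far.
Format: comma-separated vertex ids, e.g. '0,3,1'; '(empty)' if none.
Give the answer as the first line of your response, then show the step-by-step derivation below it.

0,1

step 1: output 0; order=[0]; indeg=(0,0,0,3,0)
step 2: output 1; order=[0,1]; indeg=(0,0,0,2,0)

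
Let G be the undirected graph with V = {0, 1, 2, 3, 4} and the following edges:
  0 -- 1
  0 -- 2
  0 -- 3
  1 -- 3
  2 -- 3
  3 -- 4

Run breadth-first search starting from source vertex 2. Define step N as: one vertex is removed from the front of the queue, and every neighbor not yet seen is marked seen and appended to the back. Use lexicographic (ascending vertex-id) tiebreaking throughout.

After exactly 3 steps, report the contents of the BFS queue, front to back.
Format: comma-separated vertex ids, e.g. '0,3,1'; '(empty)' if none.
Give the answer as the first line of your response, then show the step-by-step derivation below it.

1,4

step 1: dequeue 2; queue=[0,3]; order=2
step 2: dequeue 0; queue=[3,1]; order=2,0
step 3: dequeue 3; queue=[1,4]; order=2,0,3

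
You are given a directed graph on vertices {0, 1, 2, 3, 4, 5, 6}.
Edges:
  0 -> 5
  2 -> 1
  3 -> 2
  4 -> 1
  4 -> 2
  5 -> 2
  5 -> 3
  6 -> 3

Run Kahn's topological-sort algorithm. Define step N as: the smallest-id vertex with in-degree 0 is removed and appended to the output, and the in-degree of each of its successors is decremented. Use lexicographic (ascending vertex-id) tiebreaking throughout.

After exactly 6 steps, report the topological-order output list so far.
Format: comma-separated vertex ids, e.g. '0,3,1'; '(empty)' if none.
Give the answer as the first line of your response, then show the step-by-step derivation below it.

0,4,5,6,3,2

step 1: output 0; order=[0]; indeg=(0,2,3,2,0,0,0)
step 2: output 4; order=[0,4]; indeg=(0,1,2,2,0,0,0)
step 3: output 5; order=[0,4,5]; indeg=(0,1,1,1,0,0,0)
step 4: output 6; order=[0,4,5,6]; indeg=(0,1,1,0,0,0,0)
step 5: output 3; order=[0,4,5,6,3]; indeg=(0,1,0,0,0,0,0)
step 6: output 2; order=[0,4,5,6,3,2]; indeg=(0,0,0,0,0,0,0)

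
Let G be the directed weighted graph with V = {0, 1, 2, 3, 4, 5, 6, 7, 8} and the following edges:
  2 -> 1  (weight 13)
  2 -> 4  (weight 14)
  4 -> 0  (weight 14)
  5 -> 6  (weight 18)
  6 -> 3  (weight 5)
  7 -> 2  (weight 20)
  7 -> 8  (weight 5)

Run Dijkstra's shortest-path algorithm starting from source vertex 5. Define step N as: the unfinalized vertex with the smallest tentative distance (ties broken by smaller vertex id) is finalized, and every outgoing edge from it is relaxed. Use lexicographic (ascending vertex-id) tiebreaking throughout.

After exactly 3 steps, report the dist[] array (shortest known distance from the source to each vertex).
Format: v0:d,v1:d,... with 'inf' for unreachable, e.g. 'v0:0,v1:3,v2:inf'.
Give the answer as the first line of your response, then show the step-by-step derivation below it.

v0:inf,v1:inf,v2:inf,v3:23,v4:inf,v5:0,v6:18,v7:inf,v8:inf

step 1: dist = v0:inf,v1:inf,v2:inf,v3:inf,v4:inf,v5:0,v6:18,v7:inf,v8:inf
step 2: dist = v0:inf,v1:inf,v2:inf,v3:23,v4:inf,v5:0,v6:18,v7:inf,v8:inf
step 3: dist = v0:inf,v1:inf,v2:inf,v3:23,v4:inf,v5:0,v6:18,v7:inf,v8:inf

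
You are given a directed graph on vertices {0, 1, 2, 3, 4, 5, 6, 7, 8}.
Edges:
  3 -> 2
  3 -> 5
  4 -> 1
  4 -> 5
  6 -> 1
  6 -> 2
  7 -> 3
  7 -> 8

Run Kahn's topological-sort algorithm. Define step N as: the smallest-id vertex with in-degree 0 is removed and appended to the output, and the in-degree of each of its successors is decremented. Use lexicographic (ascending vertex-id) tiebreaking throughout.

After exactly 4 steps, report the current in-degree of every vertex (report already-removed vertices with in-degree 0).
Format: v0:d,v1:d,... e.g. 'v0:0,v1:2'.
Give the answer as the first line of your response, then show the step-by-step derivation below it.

v0:0,v1:0,v2:1,v3:1,v4:0,v5:1,v6:0,v7:0,v8:1

step 1: output 0; order=[0]; indeg=(0,2,2,1,0,2,0,0,1)
step 2: output 4; order=[0,4]; indeg=(0,1,2,1,0,1,0,0,1)
step 3: output 6; order=[0,4,6]; indeg=(0,0,1,1,0,1,0,0,1)
step 4: output 1; order=[0,4,6,1]; indeg=(0,0,1,1,0,1,0,0,1)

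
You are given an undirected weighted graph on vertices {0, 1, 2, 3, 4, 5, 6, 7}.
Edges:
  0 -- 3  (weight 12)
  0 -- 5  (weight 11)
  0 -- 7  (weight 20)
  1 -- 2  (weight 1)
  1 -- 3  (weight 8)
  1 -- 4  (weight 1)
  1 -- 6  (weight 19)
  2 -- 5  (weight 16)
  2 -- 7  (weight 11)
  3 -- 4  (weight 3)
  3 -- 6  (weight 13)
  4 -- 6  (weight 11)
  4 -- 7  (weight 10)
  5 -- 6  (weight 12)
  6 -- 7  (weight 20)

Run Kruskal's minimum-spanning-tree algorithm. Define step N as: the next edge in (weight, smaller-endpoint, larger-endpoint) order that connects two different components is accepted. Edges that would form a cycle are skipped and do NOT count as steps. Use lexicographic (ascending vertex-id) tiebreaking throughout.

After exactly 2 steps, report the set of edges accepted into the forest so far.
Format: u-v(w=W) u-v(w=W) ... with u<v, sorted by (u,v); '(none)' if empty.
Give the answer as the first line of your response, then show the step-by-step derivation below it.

1-2(w=1) 1-4(w=1)

step 1: add edge 1-2 (w=1); MST = {1-2(w=1)}
step 2: add edge 1-4 (w=1); MST = {1-2(w=1) 1-4(w=1)}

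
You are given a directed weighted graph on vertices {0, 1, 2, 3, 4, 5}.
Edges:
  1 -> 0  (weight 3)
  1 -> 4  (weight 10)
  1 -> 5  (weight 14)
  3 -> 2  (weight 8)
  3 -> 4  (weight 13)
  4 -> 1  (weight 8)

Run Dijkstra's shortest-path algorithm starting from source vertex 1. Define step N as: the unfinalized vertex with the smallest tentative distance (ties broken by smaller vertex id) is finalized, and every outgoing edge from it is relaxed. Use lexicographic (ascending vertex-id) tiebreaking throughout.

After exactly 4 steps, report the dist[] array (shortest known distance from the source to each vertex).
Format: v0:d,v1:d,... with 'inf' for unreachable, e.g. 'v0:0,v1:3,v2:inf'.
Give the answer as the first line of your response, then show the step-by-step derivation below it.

v0:3,v1:0,v2:inf,v3:inf,v4:10,v5:14

step 1: dist = v0:3,v1:0,v2:inf,v3:inf,v4:10,v5:14
step 2: dist = v0:3,v1:0,v2:inf,v3:inf,v4:10,v5:14
step 3: dist = v0:3,v1:0,v2:inf,v3:inf,v4:10,v5:14
step 4: dist = v0:3,v1:0,v2:inf,v3:inf,v4:10,v5:14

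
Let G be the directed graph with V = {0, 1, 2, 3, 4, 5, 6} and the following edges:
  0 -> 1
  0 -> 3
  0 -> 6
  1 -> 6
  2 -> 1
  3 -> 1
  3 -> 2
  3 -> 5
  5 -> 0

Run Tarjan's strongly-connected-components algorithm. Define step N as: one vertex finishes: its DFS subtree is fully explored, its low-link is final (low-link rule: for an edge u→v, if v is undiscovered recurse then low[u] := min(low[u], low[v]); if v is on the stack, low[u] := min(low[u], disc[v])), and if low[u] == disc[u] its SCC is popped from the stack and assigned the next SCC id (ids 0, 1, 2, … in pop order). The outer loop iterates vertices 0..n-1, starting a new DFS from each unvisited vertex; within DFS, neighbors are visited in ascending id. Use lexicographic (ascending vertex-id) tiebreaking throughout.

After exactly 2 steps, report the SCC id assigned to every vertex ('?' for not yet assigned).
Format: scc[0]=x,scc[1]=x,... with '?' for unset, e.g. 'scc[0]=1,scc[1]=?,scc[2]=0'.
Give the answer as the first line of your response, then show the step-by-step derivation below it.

scc[0]=?,scc[1]=1,scc[2]=?,scc[3]=?,scc[4]=?,scc[5]=?,scc[6]=0

step 1: low=(low[0]=0,low[1]=1,low[2]=?,low[3]=?,low[4]=?,low[5]=?,low[6]=2); scc=(scc[0]=?,scc[1]=?,scc[2]=?,scc[3]=?,scc[4]=?,scc[5]=?,scc[6]=0)
step 2: low=(low[0]=0,low[1]=1,low[2]=?,low[3]=?,low[4]=?,low[5]=?,low[6]=2); scc=(scc[0]=?,scc[1]=1,scc[2]=?,scc[3]=?,scc[4]=?,scc[5]=?,scc[6]=0)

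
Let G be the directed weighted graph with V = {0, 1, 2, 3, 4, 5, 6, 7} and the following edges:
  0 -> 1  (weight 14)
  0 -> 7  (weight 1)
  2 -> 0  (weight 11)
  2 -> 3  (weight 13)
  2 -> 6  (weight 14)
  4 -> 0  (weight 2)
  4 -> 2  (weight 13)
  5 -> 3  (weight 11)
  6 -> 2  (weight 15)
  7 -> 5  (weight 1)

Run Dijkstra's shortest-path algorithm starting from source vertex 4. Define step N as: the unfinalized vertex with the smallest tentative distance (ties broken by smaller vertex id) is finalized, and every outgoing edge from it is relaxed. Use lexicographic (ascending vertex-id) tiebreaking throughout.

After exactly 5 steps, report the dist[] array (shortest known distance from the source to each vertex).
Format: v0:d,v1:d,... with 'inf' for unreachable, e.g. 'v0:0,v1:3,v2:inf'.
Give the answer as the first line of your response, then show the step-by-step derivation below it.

v0:2,v1:16,v2:13,v3:15,v4:0,v5:4,v6:27,v7:3

step 1: dist = v0:2,v1:inf,v2:13,v3:inf,v4:0,v5:inf,v6:inf,v7:inf
step 2: dist = v0:2,v1:16,v2:13,v3:inf,v4:0,v5:inf,v6:inf,v7:3
step 3: dist = v0:2,v1:16,v2:13,v3:inf,v4:0,v5:4,v6:inf,v7:3
step 4: dist = v0:2,v1:16,v2:13,v3:15,v4:0,v5:4,v6:inf,v7:3
step 5: dist = v0:2,v1:16,v2:13,v3:15,v4:0,v5:4,v6:27,v7:3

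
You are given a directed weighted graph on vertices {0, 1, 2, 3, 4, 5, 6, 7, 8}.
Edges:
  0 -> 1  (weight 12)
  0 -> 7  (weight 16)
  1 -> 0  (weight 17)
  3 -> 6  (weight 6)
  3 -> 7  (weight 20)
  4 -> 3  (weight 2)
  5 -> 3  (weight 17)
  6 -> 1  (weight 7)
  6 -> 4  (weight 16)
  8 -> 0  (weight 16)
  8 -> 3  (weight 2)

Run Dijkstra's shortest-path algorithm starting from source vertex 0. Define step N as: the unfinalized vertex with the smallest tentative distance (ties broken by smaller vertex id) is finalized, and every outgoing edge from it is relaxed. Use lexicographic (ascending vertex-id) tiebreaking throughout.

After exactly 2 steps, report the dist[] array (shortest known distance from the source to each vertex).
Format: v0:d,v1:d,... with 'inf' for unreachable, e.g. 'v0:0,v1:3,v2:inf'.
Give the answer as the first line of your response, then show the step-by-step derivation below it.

v0:0,v1:12,v2:inf,v3:inf,v4:inf,v5:inf,v6:inf,v7:16,v8:inf

step 1: dist = v0:0,v1:12,v2:inf,v3:inf,v4:inf,v5:inf,v6:inf,v7:16,v8:inf
step 2: dist = v0:0,v1:12,v2:inf,v3:inf,v4:inf,v5:inf,v6:inf,v7:16,v8:inf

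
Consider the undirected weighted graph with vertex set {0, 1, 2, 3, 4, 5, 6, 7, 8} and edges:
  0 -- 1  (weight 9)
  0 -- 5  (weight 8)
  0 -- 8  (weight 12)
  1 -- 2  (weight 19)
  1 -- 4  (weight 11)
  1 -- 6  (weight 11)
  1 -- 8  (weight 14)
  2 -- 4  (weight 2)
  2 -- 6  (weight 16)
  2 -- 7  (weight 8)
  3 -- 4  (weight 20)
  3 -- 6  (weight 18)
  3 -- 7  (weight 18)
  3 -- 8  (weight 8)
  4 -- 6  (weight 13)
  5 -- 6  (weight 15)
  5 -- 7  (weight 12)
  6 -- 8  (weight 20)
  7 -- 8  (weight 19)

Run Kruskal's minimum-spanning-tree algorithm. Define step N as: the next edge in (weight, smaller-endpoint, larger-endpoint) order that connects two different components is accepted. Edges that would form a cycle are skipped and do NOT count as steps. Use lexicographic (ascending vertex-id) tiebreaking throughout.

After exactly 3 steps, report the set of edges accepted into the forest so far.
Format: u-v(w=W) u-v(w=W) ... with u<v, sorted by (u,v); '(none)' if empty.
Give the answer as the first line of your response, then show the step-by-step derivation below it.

0-5(w=8) 2-4(w=2) 2-7(w=8)

step 1: add edge 2-4 (w=2); MST = {2-4(w=2)}
step 2: add edge 0-5 (w=8); MST = {0-5(w=8) 2-4(w=2)}
step 3: add edge 2-7 (w=8); MST = {0-5(w=8) 2-4(w=2) 2-7(w=8)}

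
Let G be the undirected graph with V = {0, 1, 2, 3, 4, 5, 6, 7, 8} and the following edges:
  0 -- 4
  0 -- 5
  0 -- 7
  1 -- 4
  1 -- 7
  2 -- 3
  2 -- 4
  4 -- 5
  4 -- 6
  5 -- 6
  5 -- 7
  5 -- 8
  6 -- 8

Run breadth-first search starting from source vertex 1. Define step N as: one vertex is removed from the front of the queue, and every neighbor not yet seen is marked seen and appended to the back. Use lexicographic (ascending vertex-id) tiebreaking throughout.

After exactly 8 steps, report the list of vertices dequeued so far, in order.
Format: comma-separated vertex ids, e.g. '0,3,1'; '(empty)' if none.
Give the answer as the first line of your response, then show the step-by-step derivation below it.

1,4,7,0,2,5,6,3

step 1: dequeue 1; queue=[4,7]; order=1
step 2: dequeue 4; queue=[7,0,2,5,6]; order=1,4
step 3: dequeue 7; queue=[0,2,5,6]; order=1,4,7
step 4: dequeue 0; queue=[2,5,6]; order=1,4,7,0
step 5: dequeue 2; queue=[5,6,3]; order=1,4,7,0,2
step 6: dequeue 5; queue=[6,3,8]; order=1,4,7,0,2,5
step 7: dequeue 6; queue=[3,8]; order=1,4,7,0,2,5,6
step 8: dequeue 3; queue=[8]; order=1,4,7,0,2,5,6,3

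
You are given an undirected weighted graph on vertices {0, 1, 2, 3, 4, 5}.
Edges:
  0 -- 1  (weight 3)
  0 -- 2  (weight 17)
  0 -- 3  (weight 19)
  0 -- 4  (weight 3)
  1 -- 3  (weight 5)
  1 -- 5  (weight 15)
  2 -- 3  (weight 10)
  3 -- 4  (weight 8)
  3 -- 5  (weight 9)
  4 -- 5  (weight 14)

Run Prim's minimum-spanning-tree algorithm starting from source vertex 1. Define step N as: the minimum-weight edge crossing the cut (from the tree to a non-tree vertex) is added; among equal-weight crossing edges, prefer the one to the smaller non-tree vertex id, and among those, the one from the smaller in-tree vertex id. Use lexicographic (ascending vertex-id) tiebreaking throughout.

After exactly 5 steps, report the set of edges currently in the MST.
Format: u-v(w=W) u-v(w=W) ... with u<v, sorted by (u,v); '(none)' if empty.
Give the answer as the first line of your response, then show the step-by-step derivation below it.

0-1(w=3) 0-4(w=3) 1-3(w=5) 2-3(w=10) 3-5(w=9)

step 1: add edge 0-1 (w=3); MST = {0-1(w=3)}
step 2: add edge 0-4 (w=3); MST = {0-1(w=3) 0-4(w=3)}
step 3: add edge 1-3 (w=5); MST = {0-1(w=3) 0-4(w=3) 1-3(w=5)}
step 4: add edge 3-5 (w=9); MST = {0-1(w=3) 0-4(w=3) 1-3(w=5) 3-5(w=9)}
step 5: add edge 2-3 (w=10); MST = {0-1(w=3) 0-4(w=3) 1-3(w=5) 2-3(w=10) 3-5(w=9)}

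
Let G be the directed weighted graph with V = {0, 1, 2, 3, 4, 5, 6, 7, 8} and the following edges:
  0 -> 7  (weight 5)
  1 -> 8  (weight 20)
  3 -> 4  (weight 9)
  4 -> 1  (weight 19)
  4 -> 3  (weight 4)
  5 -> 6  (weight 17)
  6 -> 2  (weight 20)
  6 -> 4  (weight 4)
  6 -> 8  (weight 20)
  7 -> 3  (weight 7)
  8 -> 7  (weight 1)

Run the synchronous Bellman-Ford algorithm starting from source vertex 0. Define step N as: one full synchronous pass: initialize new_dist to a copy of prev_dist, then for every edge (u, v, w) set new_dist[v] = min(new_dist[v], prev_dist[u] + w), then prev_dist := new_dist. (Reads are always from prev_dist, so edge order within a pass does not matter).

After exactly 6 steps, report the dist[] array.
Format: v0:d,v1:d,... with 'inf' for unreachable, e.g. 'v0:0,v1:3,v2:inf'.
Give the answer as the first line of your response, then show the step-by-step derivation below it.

v0:0,v1:40,v2:inf,v3:12,v4:21,v5:inf,v6:inf,v7:5,v8:60

step 1: dist = v0:0,v1:inf,v2:inf,v3:inf,v4:inf,v5:inf,v6:inf,v7:5,v8:inf
step 2: dist = v0:0,v1:inf,v2:inf,v3:12,v4:inf,v5:inf,v6:inf,v7:5,v8:inf
step 3: dist = v0:0,v1:inf,v2:inf,v3:12,v4:21,v5:inf,v6:inf,v7:5,v8:inf
step 4: dist = v0:0,v1:40,v2:inf,v3:12,v4:21,v5:inf,v6:inf,v7:5,v8:inf
step 5: dist = v0:0,v1:40,v2:inf,v3:12,v4:21,v5:inf,v6:inf,v7:5,v8:60
step 6: dist = v0:0,v1:40,v2:inf,v3:12,v4:21,v5:inf,v6:inf,v7:5,v8:60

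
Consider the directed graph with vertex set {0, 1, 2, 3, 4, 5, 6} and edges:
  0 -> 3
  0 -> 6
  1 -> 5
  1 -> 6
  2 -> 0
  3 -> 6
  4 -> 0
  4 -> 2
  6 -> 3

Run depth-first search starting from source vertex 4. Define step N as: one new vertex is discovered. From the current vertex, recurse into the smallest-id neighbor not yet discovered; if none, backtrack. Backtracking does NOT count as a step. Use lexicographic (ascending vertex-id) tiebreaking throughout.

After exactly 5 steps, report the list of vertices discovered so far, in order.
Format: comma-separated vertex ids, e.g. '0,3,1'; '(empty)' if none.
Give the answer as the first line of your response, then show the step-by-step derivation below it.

4,0,3,6,2

step 1: discover 4; path=4; order=4
step 2: discover 0; path=4>0; order=4,0
step 3: discover 3; path=4>0>3; order=4,0,3
step 4: discover 6; path=4>0>3>6; order=4,0,3,6
step 5: discover 2; path=4>2; order=4,0,3,6,2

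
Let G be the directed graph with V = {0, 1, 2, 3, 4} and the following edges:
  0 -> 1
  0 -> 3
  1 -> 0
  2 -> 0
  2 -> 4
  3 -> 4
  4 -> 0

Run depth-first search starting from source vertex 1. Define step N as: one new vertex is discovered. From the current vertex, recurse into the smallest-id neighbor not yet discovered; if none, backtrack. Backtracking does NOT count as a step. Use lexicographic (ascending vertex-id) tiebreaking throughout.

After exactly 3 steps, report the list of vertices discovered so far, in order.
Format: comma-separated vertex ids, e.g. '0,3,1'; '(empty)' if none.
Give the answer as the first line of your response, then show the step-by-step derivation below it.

1,0,3

step 1: discover 1; path=1; order=1
step 2: discover 0; path=1>0; order=1,0
step 3: discover 3; path=1>0>3; order=1,0,3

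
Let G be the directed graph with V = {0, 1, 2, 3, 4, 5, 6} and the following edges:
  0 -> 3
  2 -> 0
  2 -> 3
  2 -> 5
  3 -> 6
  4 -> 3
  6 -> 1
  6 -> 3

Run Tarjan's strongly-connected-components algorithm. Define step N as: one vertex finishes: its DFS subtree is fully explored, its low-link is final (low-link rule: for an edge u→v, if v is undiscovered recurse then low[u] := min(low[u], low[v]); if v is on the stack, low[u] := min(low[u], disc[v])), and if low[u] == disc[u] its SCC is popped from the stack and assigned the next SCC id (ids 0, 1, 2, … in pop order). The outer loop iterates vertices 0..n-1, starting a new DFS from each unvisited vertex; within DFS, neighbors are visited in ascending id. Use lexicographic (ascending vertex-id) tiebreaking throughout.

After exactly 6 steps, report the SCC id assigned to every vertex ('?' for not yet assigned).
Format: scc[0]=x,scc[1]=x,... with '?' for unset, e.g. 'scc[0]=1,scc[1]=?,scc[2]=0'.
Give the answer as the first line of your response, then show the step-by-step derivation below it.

scc[0]=2,scc[1]=0,scc[2]=4,scc[3]=1,scc[4]=?,scc[5]=3,scc[6]=1

step 1: low=(low[0]=0,low[1]=3,low[2]=?,low[3]=1,low[4]=?,low[5]=?,low[6]=2); scc=(scc[0]=?,scc[1]=0,scc[2]=?,scc[3]=?,scc[4]=?,scc[5]=?,scc[6]=?)
step 2: low=(low[0]=0,low[1]=3,low[2]=?,low[3]=1,low[4]=?,low[5]=?,low[6]=1); scc=(scc[0]=?,scc[1]=0,scc[2]=?,scc[3]=?,scc[4]=?,scc[5]=?,scc[6]=?)
step 3: low=(low[0]=0,low[1]=3,low[2]=?,low[3]=1,low[4]=?,low[5]=?,low[6]=1); scc=(scc[0]=?,scc[1]=0,scc[2]=?,scc[3]=1,scc[4]=?,scc[5]=?,scc[6]=1)
step 4: low=(low[0]=0,low[1]=3,low[2]=?,low[3]=1,low[4]=?,low[5]=?,low[6]=1); scc=(scc[0]=2,scc[1]=0,scc[2]=?,scc[3]=1,scc[4]=?,scc[5]=?,scc[6]=1)
step 5: low=(low[0]=0,low[1]=3,low[2]=4,low[3]=1,low[4]=?,low[5]=5,low[6]=1); scc=(scc[0]=2,scc[1]=0,scc[2]=?,scc[3]=1,scc[4]=?,scc[5]=3,scc[6]=1)
step 6: low=(low[0]=0,low[1]=3,low[2]=4,low[3]=1,low[4]=?,low[5]=5,low[6]=1); scc=(scc[0]=2,scc[1]=0,scc[2]=4,scc[3]=1,scc[4]=?,scc[5]=3,scc[6]=1)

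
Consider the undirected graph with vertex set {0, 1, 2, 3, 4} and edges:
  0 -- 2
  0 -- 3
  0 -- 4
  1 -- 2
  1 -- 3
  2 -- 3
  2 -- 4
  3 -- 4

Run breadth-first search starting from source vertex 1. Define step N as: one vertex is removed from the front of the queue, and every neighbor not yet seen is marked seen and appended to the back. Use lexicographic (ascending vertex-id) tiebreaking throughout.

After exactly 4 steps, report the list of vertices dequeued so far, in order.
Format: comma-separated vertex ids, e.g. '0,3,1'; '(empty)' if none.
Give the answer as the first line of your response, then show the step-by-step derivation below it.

1,2,3,0

step 1: dequeue 1; queue=[2,3]; order=1
step 2: dequeue 2; queue=[3,0,4]; order=1,2
step 3: dequeue 3; queue=[0,4]; order=1,2,3
step 4: dequeue 0; queue=[4]; order=1,2,3,0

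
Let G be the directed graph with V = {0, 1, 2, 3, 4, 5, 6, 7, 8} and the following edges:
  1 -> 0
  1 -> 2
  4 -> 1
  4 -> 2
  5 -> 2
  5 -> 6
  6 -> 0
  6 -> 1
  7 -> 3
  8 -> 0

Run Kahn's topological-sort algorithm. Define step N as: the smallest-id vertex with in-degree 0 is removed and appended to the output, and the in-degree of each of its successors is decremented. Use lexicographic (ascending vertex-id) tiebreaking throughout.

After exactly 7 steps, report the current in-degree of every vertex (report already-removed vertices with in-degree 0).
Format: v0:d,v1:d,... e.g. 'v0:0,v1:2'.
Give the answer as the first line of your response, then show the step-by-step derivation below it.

v0:1,v1:0,v2:0,v3:0,v4:0,v5:0,v6:0,v7:0,v8:0

step 1: output 4; order=[4]; indeg=(3,1,2,1,0,0,1,0,0)
step 2: output 5; order=[4,5]; indeg=(3,1,1,1,0,0,0,0,0)
step 3: output 6; order=[4,5,6]; indeg=(2,0,1,1,0,0,0,0,0)
step 4: output 1; order=[4,5,6,1]; indeg=(1,0,0,1,0,0,0,0,0)
step 5: output 2; order=[4,5,6,1,2]; indeg=(1,0,0,1,0,0,0,0,0)
step 6: output 7; order=[4,5,6,1,2,7]; indeg=(1,0,0,0,0,0,0,0,0)
step 7: output 3; order=[4,5,6,1,2,7,3]; indeg=(1,0,0,0,0,0,0,0,0)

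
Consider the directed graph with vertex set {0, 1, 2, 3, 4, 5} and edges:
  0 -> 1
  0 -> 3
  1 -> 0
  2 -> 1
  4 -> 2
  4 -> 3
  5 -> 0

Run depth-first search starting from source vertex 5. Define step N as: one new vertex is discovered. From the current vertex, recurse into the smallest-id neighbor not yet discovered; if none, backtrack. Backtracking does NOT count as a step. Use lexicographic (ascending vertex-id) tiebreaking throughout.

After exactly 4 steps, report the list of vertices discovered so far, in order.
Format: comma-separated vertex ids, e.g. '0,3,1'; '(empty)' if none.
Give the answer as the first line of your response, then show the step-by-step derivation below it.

5,0,1,3

step 1: discover 5; path=5; order=5
step 2: discover 0; path=5>0; order=5,0
step 3: discover 1; path=5>0>1; order=5,0,1
step 4: discover 3; path=5>0>3; order=5,0,1,3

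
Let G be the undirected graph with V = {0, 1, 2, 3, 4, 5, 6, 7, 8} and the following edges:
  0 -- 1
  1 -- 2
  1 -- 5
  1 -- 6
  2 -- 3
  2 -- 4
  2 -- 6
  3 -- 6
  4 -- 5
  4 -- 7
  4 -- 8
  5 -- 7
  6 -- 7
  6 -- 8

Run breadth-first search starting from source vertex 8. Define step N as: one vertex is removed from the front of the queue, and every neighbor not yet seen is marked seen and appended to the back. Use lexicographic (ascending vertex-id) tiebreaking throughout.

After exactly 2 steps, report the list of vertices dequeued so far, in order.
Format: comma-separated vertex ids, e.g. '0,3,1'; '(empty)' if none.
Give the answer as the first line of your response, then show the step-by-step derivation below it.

8,4

step 1: dequeue 8; queue=[4,6]; order=8
step 2: dequeue 4; queue=[6,2,5,7]; order=8,4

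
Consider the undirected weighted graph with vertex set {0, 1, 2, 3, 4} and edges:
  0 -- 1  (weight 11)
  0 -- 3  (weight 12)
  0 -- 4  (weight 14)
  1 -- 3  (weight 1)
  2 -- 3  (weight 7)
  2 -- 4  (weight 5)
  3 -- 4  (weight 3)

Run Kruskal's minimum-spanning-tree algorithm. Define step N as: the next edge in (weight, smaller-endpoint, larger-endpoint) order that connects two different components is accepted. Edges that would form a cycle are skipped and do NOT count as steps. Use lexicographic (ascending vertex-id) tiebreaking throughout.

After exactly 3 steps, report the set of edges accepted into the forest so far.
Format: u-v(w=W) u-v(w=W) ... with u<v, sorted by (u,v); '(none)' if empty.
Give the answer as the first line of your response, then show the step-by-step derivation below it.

1-3(w=1) 2-4(w=5) 3-4(w=3)

step 1: add edge 1-3 (w=1); MST = {1-3(w=1)}
step 2: add edge 3-4 (w=3); MST = {1-3(w=1) 3-4(w=3)}
step 3: add edge 2-4 (w=5); MST = {1-3(w=1) 2-4(w=5) 3-4(w=3)}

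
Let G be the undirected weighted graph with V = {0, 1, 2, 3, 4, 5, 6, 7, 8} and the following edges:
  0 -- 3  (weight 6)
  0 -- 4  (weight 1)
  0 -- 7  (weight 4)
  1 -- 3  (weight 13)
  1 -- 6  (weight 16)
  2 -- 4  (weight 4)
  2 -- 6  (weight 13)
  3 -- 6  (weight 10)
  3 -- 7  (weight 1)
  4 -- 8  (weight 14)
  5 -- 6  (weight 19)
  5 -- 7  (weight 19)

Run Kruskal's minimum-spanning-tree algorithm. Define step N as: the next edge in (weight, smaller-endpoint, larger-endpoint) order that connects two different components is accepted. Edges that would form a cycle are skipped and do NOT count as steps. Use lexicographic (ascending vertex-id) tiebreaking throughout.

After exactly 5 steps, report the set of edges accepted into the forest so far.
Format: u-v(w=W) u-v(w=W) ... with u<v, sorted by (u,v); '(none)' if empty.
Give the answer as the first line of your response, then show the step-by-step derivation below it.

0-4(w=1) 0-7(w=4) 2-4(w=4) 3-6(w=10) 3-7(w=1)

step 1: add edge 0-4 (w=1); MST = {0-4(w=1)}
step 2: add edge 3-7 (w=1); MST = {0-4(w=1) 3-7(w=1)}
step 3: add edge 0-7 (w=4); MST = {0-4(w=1) 0-7(w=4) 3-7(w=1)}
step 4: add edge 2-4 (w=4); MST = {0-4(w=1) 0-7(w=4) 2-4(w=4) 3-7(w=1)}
step 5: add edge 3-6 (w=10); MST = {0-4(w=1) 0-7(w=4) 2-4(w=4) 3-6(w=10) 3-7(w=1)}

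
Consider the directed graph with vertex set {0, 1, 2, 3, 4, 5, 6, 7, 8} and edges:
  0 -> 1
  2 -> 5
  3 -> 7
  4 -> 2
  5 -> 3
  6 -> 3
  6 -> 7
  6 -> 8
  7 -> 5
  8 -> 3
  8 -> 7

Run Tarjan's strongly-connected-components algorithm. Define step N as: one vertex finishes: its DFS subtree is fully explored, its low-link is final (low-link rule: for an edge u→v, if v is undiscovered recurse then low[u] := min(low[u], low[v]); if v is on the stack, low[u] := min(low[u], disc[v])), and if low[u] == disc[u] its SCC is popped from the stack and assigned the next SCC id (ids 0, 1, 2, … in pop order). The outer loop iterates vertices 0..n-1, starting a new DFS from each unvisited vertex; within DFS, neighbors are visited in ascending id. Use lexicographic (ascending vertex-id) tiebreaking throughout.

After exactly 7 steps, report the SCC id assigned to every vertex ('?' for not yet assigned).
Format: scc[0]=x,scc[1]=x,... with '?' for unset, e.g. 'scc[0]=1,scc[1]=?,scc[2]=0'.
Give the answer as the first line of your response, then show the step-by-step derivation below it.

scc[0]=1,scc[1]=0,scc[2]=3,scc[3]=2,scc[4]=4,scc[5]=2,scc[6]=?,scc[7]=2,scc[8]=?

step 1: low=(low[0]=0,low[1]=1,low[2]=?,low[3]=?,low[4]=?,low[5]=?,low[6]=?,low[7]=?,low[8]=?); scc=(scc[0]=?,scc[1]=0,scc[2]=?,scc[3]=?,scc[4]=?,scc[5]=?,scc[6]=?,scc[7]=?,scc[8]=?)
step 2: low=(low[0]=0,low[1]=1,low[2]=?,low[3]=?,low[4]=?,low[5]=?,low[6]=?,low[7]=?,low[8]=?); scc=(scc[0]=1,scc[1]=0,scc[2]=?,scc[3]=?,scc[4]=?,scc[5]=?,scc[6]=?,scc[7]=?,scc[8]=?)
step 3: low=(low[0]=0,low[1]=1,low[2]=2,low[3]=4,low[4]=?,low[5]=3,low[6]=?,low[7]=3,low[8]=?); scc=(scc[0]=1,scc[1]=0,scc[2]=?,scc[3]=?,scc[4]=?,scc[5]=?,scc[6]=?,scc[7]=?,scc[8]=?)
step 4: low=(low[0]=0,low[1]=1,low[2]=2,low[3]=3,low[4]=?,low[5]=3,low[6]=?,low[7]=3,low[8]=?); scc=(scc[0]=1,scc[1]=0,scc[2]=?,scc[3]=?,scc[4]=?,scc[5]=?,scc[6]=?,scc[7]=?,scc[8]=?)
step 5: low=(low[0]=0,low[1]=1,low[2]=2,low[3]=3,low[4]=?,low[5]=3,low[6]=?,low[7]=3,low[8]=?); scc=(scc[0]=1,scc[1]=0,scc[2]=?,scc[3]=2,scc[4]=?,scc[5]=2,scc[6]=?,scc[7]=2,scc[8]=?)
step 6: low=(low[0]=0,low[1]=1,low[2]=2,low[3]=3,low[4]=?,low[5]=3,low[6]=?,low[7]=3,low[8]=?); scc=(scc[0]=1,scc[1]=0,scc[2]=3,scc[3]=2,scc[4]=?,scc[5]=2,scc[6]=?,scc[7]=2,scc[8]=?)
step 7: low=(low[0]=0,low[1]=1,low[2]=2,low[3]=3,low[4]=6,low[5]=3,low[6]=?,low[7]=3,low[8]=?); scc=(scc[0]=1,scc[1]=0,scc[2]=3,scc[3]=2,scc[4]=4,scc[5]=2,scc[6]=?,scc[7]=2,scc[8]=?)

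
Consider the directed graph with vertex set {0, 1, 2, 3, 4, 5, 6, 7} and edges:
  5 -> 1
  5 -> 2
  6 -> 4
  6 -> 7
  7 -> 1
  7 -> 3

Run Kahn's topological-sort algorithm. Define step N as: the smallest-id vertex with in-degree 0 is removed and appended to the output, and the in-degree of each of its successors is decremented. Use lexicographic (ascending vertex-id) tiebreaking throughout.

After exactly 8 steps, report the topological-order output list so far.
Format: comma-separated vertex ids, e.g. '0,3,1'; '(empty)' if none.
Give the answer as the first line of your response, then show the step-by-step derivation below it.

0,5,2,6,4,7,1,3

step 1: output 0; order=[0]; indeg=(0,2,1,1,1,0,0,1)
step 2: output 5; order=[0,5]; indeg=(0,1,0,1,1,0,0,1)
step 3: output 2; order=[0,5,2]; indeg=(0,1,0,1,1,0,0,1)
step 4: output 6; order=[0,5,2,6]; indeg=(0,1,0,1,0,0,0,0)
step 5: output 4; order=[0,5,2,6,4]; indeg=(0,1,0,1,0,0,0,0)
step 6: output 7; order=[0,5,2,6,4,7]; indeg=(0,0,0,0,0,0,0,0)
step 7: output 1; order=[0,5,2,6,4,7,1]; indeg=(0,0,0,0,0,0,0,0)
step 8: output 3; order=[0,5,2,6,4,7,1,3]; indeg=(0,0,0,0,0,0,0,0)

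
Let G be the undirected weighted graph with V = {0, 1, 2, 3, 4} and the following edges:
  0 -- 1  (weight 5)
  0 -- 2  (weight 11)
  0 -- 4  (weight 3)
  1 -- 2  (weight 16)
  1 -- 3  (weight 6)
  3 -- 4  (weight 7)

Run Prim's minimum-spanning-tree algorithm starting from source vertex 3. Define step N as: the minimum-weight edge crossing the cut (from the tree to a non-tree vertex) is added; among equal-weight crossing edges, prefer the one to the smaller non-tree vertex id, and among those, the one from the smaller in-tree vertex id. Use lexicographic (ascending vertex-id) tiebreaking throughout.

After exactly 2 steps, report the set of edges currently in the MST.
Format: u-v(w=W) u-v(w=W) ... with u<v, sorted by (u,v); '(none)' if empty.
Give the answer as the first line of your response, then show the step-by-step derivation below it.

0-1(w=5) 1-3(w=6)

step 1: add edge 1-3 (w=6); MST = {1-3(w=6)}
step 2: add edge 0-1 (w=5); MST = {0-1(w=5) 1-3(w=6)}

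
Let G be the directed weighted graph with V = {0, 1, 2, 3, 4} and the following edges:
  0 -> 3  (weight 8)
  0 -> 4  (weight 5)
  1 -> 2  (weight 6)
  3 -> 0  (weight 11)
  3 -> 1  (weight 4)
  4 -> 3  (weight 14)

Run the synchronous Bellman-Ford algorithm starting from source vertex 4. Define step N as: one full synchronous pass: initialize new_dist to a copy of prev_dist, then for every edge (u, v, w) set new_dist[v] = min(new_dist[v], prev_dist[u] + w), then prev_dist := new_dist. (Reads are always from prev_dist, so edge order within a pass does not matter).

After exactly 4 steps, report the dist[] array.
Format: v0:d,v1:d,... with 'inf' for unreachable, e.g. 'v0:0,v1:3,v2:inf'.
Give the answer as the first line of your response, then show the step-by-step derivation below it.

v0:25,v1:18,v2:24,v3:14,v4:0

step 1: dist = v0:inf,v1:inf,v2:inf,v3:14,v4:0
step 2: dist = v0:25,v1:18,v2:inf,v3:14,v4:0
step 3: dist = v0:25,v1:18,v2:24,v3:14,v4:0
step 4: dist = v0:25,v1:18,v2:24,v3:14,v4:0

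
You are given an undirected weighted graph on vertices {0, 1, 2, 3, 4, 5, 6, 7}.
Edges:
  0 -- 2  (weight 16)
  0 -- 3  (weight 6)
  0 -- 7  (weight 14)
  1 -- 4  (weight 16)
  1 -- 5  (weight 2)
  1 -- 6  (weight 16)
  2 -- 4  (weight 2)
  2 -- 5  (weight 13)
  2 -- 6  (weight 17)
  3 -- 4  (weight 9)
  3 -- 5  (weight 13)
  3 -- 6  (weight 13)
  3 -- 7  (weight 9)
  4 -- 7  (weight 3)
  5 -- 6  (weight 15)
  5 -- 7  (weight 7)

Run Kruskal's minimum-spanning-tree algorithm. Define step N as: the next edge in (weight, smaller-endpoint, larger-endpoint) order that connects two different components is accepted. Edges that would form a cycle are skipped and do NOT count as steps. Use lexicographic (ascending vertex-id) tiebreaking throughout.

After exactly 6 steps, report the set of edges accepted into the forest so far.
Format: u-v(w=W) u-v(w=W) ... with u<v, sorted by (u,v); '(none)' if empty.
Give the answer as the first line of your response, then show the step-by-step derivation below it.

0-3(w=6) 1-5(w=2) 2-4(w=2) 3-4(w=9) 4-7(w=3) 5-7(w=7)

step 1: add edge 1-5 (w=2); MST = {1-5(w=2)}
step 2: add edge 2-4 (w=2); MST = {1-5(w=2) 2-4(w=2)}
step 3: add edge 4-7 (w=3); MST = {1-5(w=2) 2-4(w=2) 4-7(w=3)}
step 4: add edge 0-3 (w=6); MST = {0-3(w=6) 1-5(w=2) 2-4(w=2) 4-7(w=3)}
step 5: add edge 5-7 (w=7); MST = {0-3(w=6) 1-5(w=2) 2-4(w=2) 4-7(w=3) 5-7(w=7)}
step 6: add edge 3-4 (w=9); MST = {0-3(w=6) 1-5(w=2) 2-4(w=2) 3-4(w=9) 4-7(w=3) 5-7(w=7)}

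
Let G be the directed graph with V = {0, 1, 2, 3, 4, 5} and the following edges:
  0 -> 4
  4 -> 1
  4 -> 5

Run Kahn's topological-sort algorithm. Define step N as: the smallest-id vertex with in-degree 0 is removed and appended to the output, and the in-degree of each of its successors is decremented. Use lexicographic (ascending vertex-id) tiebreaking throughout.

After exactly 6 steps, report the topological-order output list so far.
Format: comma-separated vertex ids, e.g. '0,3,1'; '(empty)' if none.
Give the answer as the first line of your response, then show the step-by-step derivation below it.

0,2,3,4,1,5

step 1: output 0; order=[0]; indeg=(0,1,0,0,0,1)
step 2: output 2; order=[0,2]; indeg=(0,1,0,0,0,1)
step 3: output 3; order=[0,2,3]; indeg=(0,1,0,0,0,1)
step 4: output 4; order=[0,2,3,4]; indeg=(0,0,0,0,0,0)
step 5: output 1; order=[0,2,3,4,1]; indeg=(0,0,0,0,0,0)
step 6: output 5; order=[0,2,3,4,1,5]; indeg=(0,0,0,0,0,0)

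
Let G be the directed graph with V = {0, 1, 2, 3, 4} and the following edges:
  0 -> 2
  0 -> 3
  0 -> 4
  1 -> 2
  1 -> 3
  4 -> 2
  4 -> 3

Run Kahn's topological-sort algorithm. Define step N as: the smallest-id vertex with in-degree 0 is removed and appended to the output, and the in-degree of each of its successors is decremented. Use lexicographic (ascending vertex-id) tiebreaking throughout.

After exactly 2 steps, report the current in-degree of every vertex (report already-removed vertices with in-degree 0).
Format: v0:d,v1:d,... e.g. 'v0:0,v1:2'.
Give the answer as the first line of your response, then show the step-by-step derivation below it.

v0:0,v1:0,v2:1,v3:1,v4:0

step 1: output 0; order=[0]; indeg=(0,0,2,2,0)
step 2: output 1; order=[0,1]; indeg=(0,0,1,1,0)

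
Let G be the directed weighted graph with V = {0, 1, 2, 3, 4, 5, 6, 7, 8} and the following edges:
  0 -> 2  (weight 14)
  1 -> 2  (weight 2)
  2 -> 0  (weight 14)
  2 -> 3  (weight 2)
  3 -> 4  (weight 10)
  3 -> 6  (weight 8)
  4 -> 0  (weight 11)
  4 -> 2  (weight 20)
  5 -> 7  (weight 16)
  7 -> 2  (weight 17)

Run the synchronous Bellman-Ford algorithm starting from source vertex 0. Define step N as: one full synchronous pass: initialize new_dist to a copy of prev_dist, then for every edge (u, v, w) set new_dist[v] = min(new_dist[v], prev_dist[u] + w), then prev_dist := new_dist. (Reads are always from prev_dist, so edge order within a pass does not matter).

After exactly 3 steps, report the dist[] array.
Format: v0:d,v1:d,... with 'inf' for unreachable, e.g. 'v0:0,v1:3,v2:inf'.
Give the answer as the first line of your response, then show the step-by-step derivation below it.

v0:0,v1:inf,v2:14,v3:16,v4:26,v5:inf,v6:24,v7:inf,v8:inf

step 1: dist = v0:0,v1:inf,v2:14,v3:inf,v4:inf,v5:inf,v6:inf,v7:inf,v8:inf
step 2: dist = v0:0,v1:inf,v2:14,v3:16,v4:inf,v5:inf,v6:inf,v7:inf,v8:inf
step 3: dist = v0:0,v1:inf,v2:14,v3:16,v4:26,v5:inf,v6:24,v7:inf,v8:inf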